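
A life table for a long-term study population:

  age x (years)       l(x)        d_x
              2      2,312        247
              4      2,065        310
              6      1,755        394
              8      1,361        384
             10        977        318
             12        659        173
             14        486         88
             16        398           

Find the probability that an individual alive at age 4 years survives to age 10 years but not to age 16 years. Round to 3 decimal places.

0.280

This is the probability of reaching 10 but not 16, conditional on being alive at 4: (l(10) − l(16)) / l(4).
= (977 − 398) / 2,065 = 579 / 2,065 = 0.280387.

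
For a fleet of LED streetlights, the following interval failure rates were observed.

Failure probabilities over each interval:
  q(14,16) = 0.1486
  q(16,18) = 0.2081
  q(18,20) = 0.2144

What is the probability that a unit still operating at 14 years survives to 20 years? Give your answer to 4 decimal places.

Chaining the interval survival probabilities: (1 − 0.1486) × (1 − 0.2081) × (1 − 0.2144).
= 0.8514 × 0.7919 × 0.7856 = 0.529670.

0.5297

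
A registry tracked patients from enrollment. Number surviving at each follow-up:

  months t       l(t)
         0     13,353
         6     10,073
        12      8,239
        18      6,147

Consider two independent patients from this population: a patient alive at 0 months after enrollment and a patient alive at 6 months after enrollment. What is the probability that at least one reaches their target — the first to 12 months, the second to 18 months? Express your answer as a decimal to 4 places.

0.8507

p₁ = l(12)/l(0) = 8,239/13,353 = 0.617015; p₂ = l(18)/l(6) = 6,147/10,073 = 0.610245.
P(at least one) = 1 − (1−p₁)(1−p₂) = 1 − 0.382985 × 0.389755 = 0.850730.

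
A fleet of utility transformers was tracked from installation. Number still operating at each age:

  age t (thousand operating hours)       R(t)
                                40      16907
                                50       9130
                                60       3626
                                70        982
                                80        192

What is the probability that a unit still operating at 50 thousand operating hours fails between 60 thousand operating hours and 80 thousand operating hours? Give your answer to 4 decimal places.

This is the probability of reaching 60 but not 80, conditional on being operational at 50: (R(60) − R(80)) / R(50).
= (3626 − 192) / 9130 = 3434 / 9130 = 0.376123.

0.3761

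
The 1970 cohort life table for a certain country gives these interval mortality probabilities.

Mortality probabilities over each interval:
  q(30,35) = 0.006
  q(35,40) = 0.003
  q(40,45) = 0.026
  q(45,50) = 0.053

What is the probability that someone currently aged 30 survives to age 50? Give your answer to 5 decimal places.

Chaining the interval survival probabilities: (1 − 0.006) × (1 − 0.003) × (1 − 0.026) × (1 − 0.053).
= 0.994 × 0.997 × 0.974 × 0.947 = 0.914093.

0.91409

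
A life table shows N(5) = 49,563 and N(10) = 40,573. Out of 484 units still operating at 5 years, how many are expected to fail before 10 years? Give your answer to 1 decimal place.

87.8

The relevant probability is 1 − 40,573/49,563 = 0.181385.
Expected number = 484 × 0.181385 = 87.8.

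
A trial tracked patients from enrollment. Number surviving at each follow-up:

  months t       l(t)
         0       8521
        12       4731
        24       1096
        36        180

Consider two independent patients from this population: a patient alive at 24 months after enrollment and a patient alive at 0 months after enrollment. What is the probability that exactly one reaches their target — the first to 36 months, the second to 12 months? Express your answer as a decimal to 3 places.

p₁ = l(36)/l(24) = 180/1096 = 0.164234; p₂ = l(12)/l(0) = 4731/8521 = 0.555217.
P(exactly one) = p₁(1−p₂) + (1−p₁)p₂ = 0.073048 + 0.464031 = 0.537080.

0.537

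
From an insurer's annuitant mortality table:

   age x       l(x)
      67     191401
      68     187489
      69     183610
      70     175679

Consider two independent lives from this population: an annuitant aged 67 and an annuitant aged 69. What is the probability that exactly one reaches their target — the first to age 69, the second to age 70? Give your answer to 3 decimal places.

p₁ = l(69)/l(67) = 183610/191401 = 0.959295; p₂ = l(70)/l(69) = 175679/183610 = 0.956805.
P(exactly one) = p₁(1−p₂) + (1−p₁)p₂ = 0.041437 + 0.038947 = 0.080383.

0.080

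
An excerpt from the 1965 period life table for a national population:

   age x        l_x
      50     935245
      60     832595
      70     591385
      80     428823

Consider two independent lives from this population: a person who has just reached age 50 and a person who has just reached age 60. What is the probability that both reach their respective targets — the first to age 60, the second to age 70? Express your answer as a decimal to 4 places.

p₁ = l_60/l_50 = 832595/935245 = 0.890243; p₂ = l_70/l_60 = 591385/832595 = 0.710291.
P(both) = p₁ × p₂ = 0.890243 × 0.710291 = 0.632332.

0.6323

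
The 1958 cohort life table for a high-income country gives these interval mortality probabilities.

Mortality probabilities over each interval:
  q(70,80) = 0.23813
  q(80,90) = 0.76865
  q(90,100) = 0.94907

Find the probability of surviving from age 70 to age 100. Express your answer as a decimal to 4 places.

Survival from 70 to 100 is the product of surviving each interval: (1 − 0.23813) × (1 − 0.76865) × (1 − 0.94907).
= 0.76187 × 0.23135 × 0.05093 = 0.008977.

0.0090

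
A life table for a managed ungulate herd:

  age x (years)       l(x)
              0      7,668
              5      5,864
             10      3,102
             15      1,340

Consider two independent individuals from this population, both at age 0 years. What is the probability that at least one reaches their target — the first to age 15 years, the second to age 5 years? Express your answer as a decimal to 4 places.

p₁ = l(15)/l(0) = 1,340/7,668 = 0.174752; p₂ = l(5)/l(0) = 5,864/7,668 = 0.764737.
P(at least one) = 1 − (1−p₁)(1−p₂) = 1 − 0.825248 × 0.235263 = 0.805850.

0.8058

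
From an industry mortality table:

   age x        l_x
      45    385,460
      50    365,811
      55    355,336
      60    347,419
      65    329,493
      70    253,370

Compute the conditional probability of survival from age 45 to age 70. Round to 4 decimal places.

We want 25p45 = l_70/l_45.
The conditional survival probability is l_70/l_45 = 253,370/385,460 = 0.657319.

0.6573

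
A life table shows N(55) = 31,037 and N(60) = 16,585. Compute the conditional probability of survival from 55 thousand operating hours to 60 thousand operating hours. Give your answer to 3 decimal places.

0.534

The conditional survival probability is N(60)/N(55) = 16,585/31,037 = 0.534362.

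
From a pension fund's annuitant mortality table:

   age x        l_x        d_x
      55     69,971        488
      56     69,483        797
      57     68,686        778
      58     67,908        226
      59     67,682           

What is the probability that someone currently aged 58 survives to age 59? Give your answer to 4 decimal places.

0.9967

We want 1p58 = l_59/l_58.
The conditional survival probability is l_59/l_58 = 67,682/67,908 = 0.996672.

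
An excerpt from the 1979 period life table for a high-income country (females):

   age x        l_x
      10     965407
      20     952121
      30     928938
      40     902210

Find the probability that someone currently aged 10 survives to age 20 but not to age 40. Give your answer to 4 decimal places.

0.0517

We want 10|20q10 = (l_20 − l_40)/l_10.
This is the probability of reaching 20 but not 40, conditional on being alive at 10: (l_20 − l_40) / l_10.
= (952121 − 902210) / 965407 = 49911 / 965407 = 0.051699.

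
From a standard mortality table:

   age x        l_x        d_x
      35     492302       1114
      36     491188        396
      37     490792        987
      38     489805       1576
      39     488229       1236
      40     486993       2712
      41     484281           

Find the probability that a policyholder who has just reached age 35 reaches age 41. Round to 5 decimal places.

0.98371

We want 6p35 = l_41/l_35.
The conditional survival probability is l_41/l_35 = 484281/492302 = 0.983707.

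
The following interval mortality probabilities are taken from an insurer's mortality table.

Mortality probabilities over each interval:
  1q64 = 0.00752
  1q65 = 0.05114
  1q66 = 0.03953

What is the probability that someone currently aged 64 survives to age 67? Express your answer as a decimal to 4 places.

Survival from 64 to 67 is the product of surviving each interval: (1 − 0.00752) × (1 − 0.05114) × (1 − 0.03953).
= 0.99248 × 0.94886 × 0.96047 = 0.904498.

0.9045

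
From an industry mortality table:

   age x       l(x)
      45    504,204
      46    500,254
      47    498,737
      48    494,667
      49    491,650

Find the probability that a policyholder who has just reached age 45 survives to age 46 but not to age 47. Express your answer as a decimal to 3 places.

0.003

This is the probability of reaching 46 but not 47, conditional on being alive at 45: (l(46) − l(47)) / l(45).
= (500,254 − 498,737) / 504,204 = 1,517 / 504,204 = 0.003009.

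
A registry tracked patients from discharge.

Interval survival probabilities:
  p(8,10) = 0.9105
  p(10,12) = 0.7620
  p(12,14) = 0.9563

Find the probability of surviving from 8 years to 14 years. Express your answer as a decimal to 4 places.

0.6635

The overall survival probability is 0.9105 × 0.7620 × 0.9563.
= 0.663482.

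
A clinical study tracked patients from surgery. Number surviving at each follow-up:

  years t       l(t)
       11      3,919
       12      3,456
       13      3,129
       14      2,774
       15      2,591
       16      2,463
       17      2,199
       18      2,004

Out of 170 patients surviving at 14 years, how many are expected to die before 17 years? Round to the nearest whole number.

The relevant probability is 1 − 2,199/2,774 = 0.207282.
Expected number = 170 × 0.207282 = 35.

35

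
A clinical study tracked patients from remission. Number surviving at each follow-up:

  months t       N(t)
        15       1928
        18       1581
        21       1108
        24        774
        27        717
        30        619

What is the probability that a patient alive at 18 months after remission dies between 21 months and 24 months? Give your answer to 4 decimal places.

0.2113

This is the probability of reaching 21 but not 24, conditional on being alive at 18: (N(21) − N(24)) / N(18).
= (1108 − 774) / 1581 = 334 / 1581 = 0.211259.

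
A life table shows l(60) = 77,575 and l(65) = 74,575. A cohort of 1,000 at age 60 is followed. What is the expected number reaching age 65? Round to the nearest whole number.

The relevant probability is 74,575/77,575 = 0.961328.
Expected number = 1,000 × 0.961328 = 961.

961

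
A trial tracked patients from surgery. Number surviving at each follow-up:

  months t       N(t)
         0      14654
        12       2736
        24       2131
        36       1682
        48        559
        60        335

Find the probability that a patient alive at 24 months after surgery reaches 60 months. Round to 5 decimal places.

The conditional survival probability is N(60)/N(24) = 335/2131 = 0.157203.

0.15720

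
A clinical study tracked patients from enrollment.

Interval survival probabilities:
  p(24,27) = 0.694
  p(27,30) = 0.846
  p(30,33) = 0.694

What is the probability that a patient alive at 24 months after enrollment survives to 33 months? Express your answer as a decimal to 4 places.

Survival from 24 to 33 is the product of surviving each interval: 0.694 × 0.846 × 0.694.
= 0.407464.

0.4075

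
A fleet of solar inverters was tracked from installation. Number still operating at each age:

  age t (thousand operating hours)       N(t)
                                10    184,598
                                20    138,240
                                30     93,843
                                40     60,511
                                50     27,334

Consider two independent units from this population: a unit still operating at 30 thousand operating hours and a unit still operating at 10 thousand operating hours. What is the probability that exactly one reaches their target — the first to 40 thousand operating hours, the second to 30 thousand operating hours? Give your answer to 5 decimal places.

0.49758

p₁ = N(40)/N(30) = 60,511/93,843 = 0.644811; p₂ = N(30)/N(10) = 93,843/184,598 = 0.508364.
P(exactly one) = p₁(1−p₂) + (1−p₁)p₂ = 0.317012 + 0.180565 = 0.497578.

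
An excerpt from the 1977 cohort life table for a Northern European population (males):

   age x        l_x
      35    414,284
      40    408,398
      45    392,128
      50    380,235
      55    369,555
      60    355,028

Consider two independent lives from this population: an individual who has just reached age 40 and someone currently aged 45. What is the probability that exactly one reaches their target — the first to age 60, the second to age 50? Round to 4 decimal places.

0.1531

p₁ = l_60/l_40 = 355,028/408,398 = 0.869319; p₂ = l_50/l_45 = 380,235/392,128 = 0.969671.
P(exactly one) = p₁(1−p₂) + (1−p₁)p₂ = 0.026366 + 0.126718 = 0.153083.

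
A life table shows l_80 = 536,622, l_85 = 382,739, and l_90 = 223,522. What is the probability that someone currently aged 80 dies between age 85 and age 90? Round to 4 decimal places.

We want 5|5q80 = (l_85 − l_90)/l_80.
This is the probability of reaching 85 but not 90, conditional on being alive at 80: (l_85 − l_90) / l_80.
= (382,739 − 223,522) / 536,622 = 159,217 / 536,622 = 0.296702.

0.2967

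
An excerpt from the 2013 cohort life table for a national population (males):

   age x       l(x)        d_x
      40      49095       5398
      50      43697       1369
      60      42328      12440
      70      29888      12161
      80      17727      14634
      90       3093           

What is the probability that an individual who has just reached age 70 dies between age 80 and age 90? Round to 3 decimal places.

0.490

This is the probability of reaching 80 but not 90, conditional on being alive at 70: (l(80) − l(90)) / l(70).
= (17727 − 3093) / 29888 = 14634 / 29888 = 0.489628.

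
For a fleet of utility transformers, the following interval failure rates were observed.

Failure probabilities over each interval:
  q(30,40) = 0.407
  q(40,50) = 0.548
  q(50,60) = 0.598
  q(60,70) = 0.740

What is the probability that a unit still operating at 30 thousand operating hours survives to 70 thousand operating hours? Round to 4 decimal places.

The overall survival probability is (1 − 0.407) × (1 − 0.548) × (1 − 0.598) × (1 − 0.740).
= 0.593 × 0.452 × 0.402 × 0.260 = 0.028015.

0.0280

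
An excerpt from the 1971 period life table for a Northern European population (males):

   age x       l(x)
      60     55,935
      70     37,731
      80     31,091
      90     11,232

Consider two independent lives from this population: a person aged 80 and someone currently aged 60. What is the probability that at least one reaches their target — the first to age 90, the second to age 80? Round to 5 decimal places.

p₁ = l(90)/l(80) = 11,232/31,091 = 0.361262; p₂ = l(80)/l(60) = 31,091/55,935 = 0.555842.
P(at least one) = 1 − (1−p₁)(1−p₂) = 1 − 0.638738 × 0.444158 = 0.716299.

0.71630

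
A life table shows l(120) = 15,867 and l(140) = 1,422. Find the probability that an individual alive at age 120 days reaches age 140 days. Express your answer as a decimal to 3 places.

The conditional survival probability is l(140)/l(120) = 1,422/15,867 = 0.089620.

0.090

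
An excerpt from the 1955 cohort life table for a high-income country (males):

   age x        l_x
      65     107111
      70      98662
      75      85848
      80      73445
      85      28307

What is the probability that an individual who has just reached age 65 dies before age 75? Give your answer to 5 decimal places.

0.19851

P(die before 75 | alive at 65) = 1 − l_75/l_65 = 1 − 85848/107111 = (21263)/107111 = 0.198514.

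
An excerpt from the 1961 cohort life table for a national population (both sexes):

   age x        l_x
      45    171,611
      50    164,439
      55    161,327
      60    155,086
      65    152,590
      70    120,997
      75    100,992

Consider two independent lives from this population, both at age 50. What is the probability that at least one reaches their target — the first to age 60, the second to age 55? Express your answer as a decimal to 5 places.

p₁ = l_60/l_50 = 155,086/164,439 = 0.943122; p₂ = l_55/l_50 = 161,327/164,439 = 0.981075.
P(at least one) = 1 − (1−p₁)(1−p₂) = 1 − 0.056878 × 0.018925 = 0.998924.

0.99892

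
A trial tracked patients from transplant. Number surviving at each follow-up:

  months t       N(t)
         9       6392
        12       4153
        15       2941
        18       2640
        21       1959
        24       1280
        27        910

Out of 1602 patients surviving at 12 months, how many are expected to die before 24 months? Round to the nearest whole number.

1108

The relevant probability is 1 − 1280/4153 = 0.691789.
Expected number = 1602 × 0.691789 = 1108.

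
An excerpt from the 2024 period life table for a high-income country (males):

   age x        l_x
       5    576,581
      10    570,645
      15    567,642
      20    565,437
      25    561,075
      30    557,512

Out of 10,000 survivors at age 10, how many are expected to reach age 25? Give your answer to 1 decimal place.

9832.3

The relevant probability is 561,075/570,645 = 0.983230.
Expected number = 10,000 × 0.983230 = 9832.3.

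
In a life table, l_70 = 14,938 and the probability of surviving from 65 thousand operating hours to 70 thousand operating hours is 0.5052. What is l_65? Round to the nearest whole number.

l_65 = l_70 / p = 14,938 / 0.5052 = 29568.

29568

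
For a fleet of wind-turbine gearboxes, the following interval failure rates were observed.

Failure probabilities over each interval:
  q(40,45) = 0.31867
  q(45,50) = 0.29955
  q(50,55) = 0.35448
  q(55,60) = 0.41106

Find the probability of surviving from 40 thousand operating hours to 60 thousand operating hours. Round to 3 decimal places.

0.181

P(survive 40→60) = (1 − 0.31867) × (1 − 0.29955) × (1 − 0.35448) × (1 − 0.41106).
= 0.68133 × 0.70045 × 0.64552 × 0.58894 = 0.181433.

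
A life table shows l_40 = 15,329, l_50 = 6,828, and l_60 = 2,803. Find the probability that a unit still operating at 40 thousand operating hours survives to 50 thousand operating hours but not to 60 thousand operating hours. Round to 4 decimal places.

This is the probability of reaching 50 but not 60, conditional on being operational at 40: (l_50 − l_60) / l_40.
= (6,828 − 2,803) / 15,329 = 4,025 / 15,329 = 0.262574.

0.2626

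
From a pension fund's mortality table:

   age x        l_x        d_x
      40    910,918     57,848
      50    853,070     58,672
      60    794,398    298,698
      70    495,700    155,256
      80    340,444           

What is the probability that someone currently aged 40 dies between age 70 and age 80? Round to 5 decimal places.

0.17044

We want 30|10q40 = (l_70 − l_80)/l_40.
This is the probability of reaching 70 but not 80, conditional on being alive at 40: (l_70 − l_80) / l_40.
= (495,700 − 340,444) / 910,918 = 155,256 / 910,918 = 0.170439.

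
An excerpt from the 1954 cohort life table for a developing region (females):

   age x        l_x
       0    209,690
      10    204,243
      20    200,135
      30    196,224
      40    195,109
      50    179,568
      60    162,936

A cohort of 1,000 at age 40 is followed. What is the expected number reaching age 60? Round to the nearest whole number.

835

The relevant probability is 162,936/195,109 = 0.835102.
Expected number = 1,000 × 0.835102 = 835.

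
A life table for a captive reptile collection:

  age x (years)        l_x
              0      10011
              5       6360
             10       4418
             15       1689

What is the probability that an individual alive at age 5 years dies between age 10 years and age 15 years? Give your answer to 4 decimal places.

This is the probability of reaching 10 but not 15, conditional on being alive at 5: (l_10 − l_15) / l_5.
= (4418 − 1689) / 6360 = 2729 / 6360 = 0.429088.

0.4291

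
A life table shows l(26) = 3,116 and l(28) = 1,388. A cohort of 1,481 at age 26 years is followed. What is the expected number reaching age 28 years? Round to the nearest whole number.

The relevant probability is 1,388/3,116 = 0.445443.
Expected number = 1,481 × 0.445443 = 660.

660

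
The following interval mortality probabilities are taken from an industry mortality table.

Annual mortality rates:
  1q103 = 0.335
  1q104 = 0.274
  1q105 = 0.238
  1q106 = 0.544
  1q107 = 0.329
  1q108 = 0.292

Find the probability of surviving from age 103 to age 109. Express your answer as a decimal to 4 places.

The overall survival probability is (1 − 0.335) × (1 − 0.274) × (1 − 0.238) × (1 − 0.544) × (1 − 0.329) × (1 − 0.292).
= 0.665 × 0.726 × 0.762 × 0.456 × 0.671 × 0.708 = 0.079696.

0.0797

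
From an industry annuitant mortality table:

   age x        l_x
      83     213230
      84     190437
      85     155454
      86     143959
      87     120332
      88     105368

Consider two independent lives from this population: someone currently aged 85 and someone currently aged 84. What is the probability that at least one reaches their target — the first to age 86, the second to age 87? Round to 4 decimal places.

0.9728

p₁ = l_86/l_85 = 143959/155454 = 0.926055; p₂ = l_87/l_84 = 120332/190437 = 0.631873.
P(at least one) = 1 − (1−p₁)(1−p₂) = 1 − 0.073945 × 0.368127 = 0.972779.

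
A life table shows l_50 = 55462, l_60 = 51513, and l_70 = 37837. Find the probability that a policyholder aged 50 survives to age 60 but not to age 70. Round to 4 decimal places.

0.2466

This is the probability of reaching 60 but not 70, conditional on being alive at 50: (l_60 − l_70) / l_50.
= (51513 − 37837) / 55462 = 13676 / 55462 = 0.246583.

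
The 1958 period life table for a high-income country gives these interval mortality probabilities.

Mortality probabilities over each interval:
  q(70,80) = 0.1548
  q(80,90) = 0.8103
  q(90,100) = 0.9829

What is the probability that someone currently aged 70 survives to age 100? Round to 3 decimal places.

Survival from 70 to 100 is the product of surviving each interval: (1 − 0.1548) × (1 − 0.8103) × (1 − 0.9829).
= 0.8452 × 0.1897 × 0.0171 = 0.002742.

0.003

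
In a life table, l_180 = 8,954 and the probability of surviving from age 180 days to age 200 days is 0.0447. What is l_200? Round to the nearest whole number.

l_200 = l_180 × p = 8,954 × 0.0447 = 400.

400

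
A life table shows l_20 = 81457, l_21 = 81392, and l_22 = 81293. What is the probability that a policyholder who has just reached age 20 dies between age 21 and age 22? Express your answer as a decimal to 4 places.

This is the probability of reaching 21 but not 22, conditional on being alive at 20: (l_21 − l_22) / l_20.
= (81392 − 81293) / 81457 = 99 / 81457 = 0.001215.

0.0012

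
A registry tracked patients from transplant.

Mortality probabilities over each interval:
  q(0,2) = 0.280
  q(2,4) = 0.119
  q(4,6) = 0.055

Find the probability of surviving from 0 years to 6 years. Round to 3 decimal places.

0.599

Chaining the interval survival probabilities: (1 − 0.280) × (1 − 0.119) × (1 − 0.055).
= 0.720 × 0.881 × 0.945 = 0.599432.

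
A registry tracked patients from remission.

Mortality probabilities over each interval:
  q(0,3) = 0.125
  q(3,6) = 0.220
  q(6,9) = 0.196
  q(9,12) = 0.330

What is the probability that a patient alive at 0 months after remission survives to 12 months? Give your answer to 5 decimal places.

Survival from 0 to 12 is the product of surviving each interval: (1 − 0.125) × (1 − 0.220) × (1 − 0.196) × (1 − 0.330).
= 0.875 × 0.780 × 0.804 × 0.670 = 0.367649.

0.36765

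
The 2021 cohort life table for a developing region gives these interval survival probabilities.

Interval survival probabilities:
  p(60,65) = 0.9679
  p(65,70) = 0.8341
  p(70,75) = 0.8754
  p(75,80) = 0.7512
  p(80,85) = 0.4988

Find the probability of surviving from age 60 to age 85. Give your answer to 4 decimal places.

Survival from 60 to 85 is the product of surviving each interval: 0.9679 × 0.8341 × 0.8754 × 0.7512 × 0.4988.
= 0.264812.

0.2648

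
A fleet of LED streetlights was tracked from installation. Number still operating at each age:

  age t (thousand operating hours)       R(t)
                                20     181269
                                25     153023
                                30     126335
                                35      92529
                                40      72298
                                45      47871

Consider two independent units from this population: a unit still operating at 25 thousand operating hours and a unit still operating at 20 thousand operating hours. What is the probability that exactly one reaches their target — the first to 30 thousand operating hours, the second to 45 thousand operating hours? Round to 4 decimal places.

0.6536

p₁ = R(30)/R(25) = 126335/153023 = 0.825595; p₂ = R(45)/R(20) = 47871/181269 = 0.264088.
P(exactly one) = p₁(1−p₂) + (1−p₁)p₂ = 0.607565 + 0.046058 = 0.653624.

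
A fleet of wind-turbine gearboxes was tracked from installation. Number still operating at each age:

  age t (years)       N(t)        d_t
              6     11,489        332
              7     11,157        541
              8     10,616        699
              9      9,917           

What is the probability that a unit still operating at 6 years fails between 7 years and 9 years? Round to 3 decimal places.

This is the probability of reaching 7 but not 9, conditional on being operational at 6: (N(7) − N(9)) / N(6).
= (11,157 − 9,917) / 11,489 = 1,240 / 11,489 = 0.107929.

0.108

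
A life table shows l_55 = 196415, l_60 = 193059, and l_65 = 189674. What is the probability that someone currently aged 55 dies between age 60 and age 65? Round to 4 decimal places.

We want 5|5q55 = (l_60 − l_65)/l_55.
This is the probability of reaching 60 but not 65, conditional on being alive at 55: (l_60 − l_65) / l_55.
= (193059 − 189674) / 196415 = 3385 / 196415 = 0.017234.

0.0172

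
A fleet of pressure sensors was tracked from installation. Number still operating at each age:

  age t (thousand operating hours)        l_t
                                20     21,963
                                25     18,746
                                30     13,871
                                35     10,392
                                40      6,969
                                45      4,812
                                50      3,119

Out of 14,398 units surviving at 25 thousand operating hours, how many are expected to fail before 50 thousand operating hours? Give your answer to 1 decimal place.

12002.4

The relevant probability is 1 − 3,119/18,746 = 0.833618.
Expected number = 14,398 × 0.833618 = 12002.4.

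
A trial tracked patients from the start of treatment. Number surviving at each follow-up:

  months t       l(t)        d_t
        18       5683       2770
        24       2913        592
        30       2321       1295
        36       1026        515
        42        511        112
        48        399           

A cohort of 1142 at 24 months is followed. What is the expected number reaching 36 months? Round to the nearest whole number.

402

The relevant probability is 1026/2913 = 0.352214.
Expected number = 1142 × 0.352214 = 402.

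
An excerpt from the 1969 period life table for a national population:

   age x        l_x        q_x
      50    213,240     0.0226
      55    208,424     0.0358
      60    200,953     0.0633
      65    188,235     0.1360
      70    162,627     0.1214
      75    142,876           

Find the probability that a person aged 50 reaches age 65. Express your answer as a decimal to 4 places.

0.8827

The conditional survival probability is l_65/l_50 = 188,235/213,240 = 0.882738.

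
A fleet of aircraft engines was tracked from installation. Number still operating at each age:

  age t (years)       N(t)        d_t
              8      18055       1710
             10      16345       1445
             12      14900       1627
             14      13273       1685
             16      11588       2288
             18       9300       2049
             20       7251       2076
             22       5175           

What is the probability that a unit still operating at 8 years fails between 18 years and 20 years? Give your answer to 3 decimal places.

0.113

This is the probability of reaching 18 but not 20, conditional on being operational at 8: (N(18) − N(20)) / N(8).
= (9300 − 7251) / 18055 = 2049 / 18055 = 0.113487.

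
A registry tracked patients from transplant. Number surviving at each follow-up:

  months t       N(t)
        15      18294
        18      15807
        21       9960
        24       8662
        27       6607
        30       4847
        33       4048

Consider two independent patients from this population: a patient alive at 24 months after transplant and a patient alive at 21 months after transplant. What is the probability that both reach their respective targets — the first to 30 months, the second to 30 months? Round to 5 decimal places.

0.27231

p₁ = N(30)/N(24) = 4847/8662 = 0.559571; p₂ = N(30)/N(21) = 4847/9960 = 0.486647.
P(both) = p₁ × p₂ = 0.559571 × 0.486647 = 0.272314.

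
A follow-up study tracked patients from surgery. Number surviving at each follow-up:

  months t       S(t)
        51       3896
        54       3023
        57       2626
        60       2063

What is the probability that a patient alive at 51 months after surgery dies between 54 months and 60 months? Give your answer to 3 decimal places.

0.246

This is the probability of reaching 54 but not 60, conditional on being alive at 51: (S(54) − S(60)) / S(51).
= (3023 − 2063) / 3896 = 960 / 3896 = 0.246407.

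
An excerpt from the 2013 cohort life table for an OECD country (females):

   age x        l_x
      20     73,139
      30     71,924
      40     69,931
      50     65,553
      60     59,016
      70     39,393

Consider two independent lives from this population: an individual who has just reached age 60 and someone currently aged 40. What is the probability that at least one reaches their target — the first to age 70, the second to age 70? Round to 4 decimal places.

p₁ = l_70/l_60 = 39,393/59,016 = 0.667497; p₂ = l_70/l_40 = 39,393/69,931 = 0.563312.
P(at least one) = 1 − (1−p₁)(1−p₂) = 1 − 0.332503 × 0.436688 = 0.854800.

0.8548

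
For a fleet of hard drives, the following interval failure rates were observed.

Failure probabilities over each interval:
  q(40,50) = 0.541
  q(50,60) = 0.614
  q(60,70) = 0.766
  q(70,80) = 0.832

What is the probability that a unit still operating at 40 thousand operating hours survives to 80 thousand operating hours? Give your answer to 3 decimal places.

0.007

P(survive 40→80) = (1 − 0.541) × (1 − 0.614) × (1 − 0.766) × (1 − 0.832).
= 0.459 × 0.386 × 0.234 × 0.168 = 0.006965.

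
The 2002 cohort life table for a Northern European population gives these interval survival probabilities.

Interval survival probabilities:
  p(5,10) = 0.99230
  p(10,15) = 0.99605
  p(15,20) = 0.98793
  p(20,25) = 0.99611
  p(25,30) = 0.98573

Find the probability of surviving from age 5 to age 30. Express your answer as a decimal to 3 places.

Chaining the interval survival probabilities: 0.99230 × 0.99605 × 0.98793 × 0.99611 × 0.98573.
= 0.958773.

0.959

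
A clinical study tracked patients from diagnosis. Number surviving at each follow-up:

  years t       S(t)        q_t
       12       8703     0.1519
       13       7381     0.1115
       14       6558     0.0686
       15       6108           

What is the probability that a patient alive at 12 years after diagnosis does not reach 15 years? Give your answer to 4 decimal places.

0.2982

P(die before 15 | alive at 12) = 1 − S(15)/S(12) = 1 − 6108/8703 = (2595)/8703 = 0.298173.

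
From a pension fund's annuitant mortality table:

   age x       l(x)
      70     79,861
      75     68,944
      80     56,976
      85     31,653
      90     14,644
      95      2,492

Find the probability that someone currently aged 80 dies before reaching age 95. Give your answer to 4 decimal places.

P(die before 95 | alive at 80) = 1 − l(95)/l(80) = 1 − 2,492/56,976 = (54,484)/56,976 = 0.956262.

0.9563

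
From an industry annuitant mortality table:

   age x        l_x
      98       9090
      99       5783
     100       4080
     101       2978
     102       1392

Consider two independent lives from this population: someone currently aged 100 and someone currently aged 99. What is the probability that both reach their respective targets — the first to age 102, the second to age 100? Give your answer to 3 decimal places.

p₁ = l_102/l_100 = 1392/4080 = 0.341176; p₂ = l_100/l_99 = 4080/5783 = 0.705516.
P(both) = p₁ × p₂ = 0.341176 × 0.705516 = 0.240705.

0.241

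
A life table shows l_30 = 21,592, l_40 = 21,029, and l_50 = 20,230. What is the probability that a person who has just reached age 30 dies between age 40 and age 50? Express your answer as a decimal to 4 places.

We want 10|10q30 = (l_40 − l_50)/l_30.
This is the probability of reaching 40 but not 50, conditional on being alive at 30: (l_40 − l_50) / l_30.
= (21,029 − 20,230) / 21,592 = 799 / 21,592 = 0.037004.

0.0370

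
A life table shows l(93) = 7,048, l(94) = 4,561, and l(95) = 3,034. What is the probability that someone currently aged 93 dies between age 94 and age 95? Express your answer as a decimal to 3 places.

This is the probability of reaching 94 but not 95, conditional on being alive at 93: (l(94) − l(95)) / l(93).
= (4,561 − 3,034) / 7,048 = 1,527 / 7,048 = 0.216657.

0.217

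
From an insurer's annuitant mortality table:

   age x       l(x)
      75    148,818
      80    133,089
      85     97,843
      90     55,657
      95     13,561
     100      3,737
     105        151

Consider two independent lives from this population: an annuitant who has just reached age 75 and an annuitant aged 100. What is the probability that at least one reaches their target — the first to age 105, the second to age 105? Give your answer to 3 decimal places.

p₁ = l(105)/l(75) = 151/148,818 = 0.001015; p₂ = l(105)/l(100) = 151/3,737 = 0.040407.
P(at least one) = 1 − (1−p₁)(1−p₂) = 1 − 0.998985 × 0.959593 = 0.041381.

0.041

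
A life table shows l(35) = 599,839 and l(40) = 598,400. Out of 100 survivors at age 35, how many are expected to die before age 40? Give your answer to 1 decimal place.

The relevant probability is 1 − 598,400/599,839 = 0.002399.
Expected number = 100 × 0.002399 = 0.2.

0.2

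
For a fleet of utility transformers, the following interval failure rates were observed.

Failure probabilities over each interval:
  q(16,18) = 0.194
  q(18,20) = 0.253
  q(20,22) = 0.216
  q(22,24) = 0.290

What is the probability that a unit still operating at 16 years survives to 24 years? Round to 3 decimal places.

0.335

P(survive 16→24) = (1 − 0.194) × (1 − 0.253) × (1 − 0.216) × (1 − 0.290).
= 0.806 × 0.747 × 0.784 × 0.710 = 0.335143.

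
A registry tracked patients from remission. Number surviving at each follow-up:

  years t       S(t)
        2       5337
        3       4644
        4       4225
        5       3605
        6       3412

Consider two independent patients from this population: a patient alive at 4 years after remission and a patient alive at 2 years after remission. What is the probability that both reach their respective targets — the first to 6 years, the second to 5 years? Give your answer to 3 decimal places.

p₁ = S(6)/S(4) = 3412/4225 = 0.807574; p₂ = S(5)/S(2) = 3605/5337 = 0.675473.
P(both) = p₁ × p₂ = 0.807574 × 0.675473 = 0.545494.

0.545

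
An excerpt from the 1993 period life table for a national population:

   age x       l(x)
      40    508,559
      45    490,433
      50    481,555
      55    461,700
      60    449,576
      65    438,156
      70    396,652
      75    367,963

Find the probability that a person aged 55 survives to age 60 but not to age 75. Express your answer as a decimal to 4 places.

0.1768

This is the probability of reaching 60 but not 75, conditional on being alive at 55: (l(60) − l(75)) / l(55).
= (449,576 − 367,963) / 461,700 = 81,613 / 461,700 = 0.176766.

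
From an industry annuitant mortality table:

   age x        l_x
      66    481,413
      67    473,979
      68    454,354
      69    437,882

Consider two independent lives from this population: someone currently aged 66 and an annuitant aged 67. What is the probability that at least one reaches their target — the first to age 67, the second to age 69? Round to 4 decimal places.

0.9988

p₁ = l_67/l_66 = 473,979/481,413 = 0.984558; p₂ = l_69/l_67 = 437,882/473,979 = 0.923843.
P(at least one) = 1 − (1−p₁)(1−p₂) = 1 − 0.015442 × 0.076157 = 0.998824.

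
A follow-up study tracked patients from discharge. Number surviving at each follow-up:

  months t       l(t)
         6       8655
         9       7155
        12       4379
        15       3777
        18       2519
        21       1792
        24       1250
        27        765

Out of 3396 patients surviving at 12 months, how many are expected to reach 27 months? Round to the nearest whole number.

593

The relevant probability is 765/4379 = 0.174697.
Expected number = 3396 × 0.174697 = 593.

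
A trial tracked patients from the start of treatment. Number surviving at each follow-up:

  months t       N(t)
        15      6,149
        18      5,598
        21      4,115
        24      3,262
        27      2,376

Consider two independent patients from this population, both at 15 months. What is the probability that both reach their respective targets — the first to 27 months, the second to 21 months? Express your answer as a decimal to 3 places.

p₁ = N(27)/N(15) = 2,376/6,149 = 0.386404; p₂ = N(21)/N(15) = 4,115/6,149 = 0.669215.
P(both) = p₁ × p₂ = 0.386404 × 0.669215 = 0.258587.

0.259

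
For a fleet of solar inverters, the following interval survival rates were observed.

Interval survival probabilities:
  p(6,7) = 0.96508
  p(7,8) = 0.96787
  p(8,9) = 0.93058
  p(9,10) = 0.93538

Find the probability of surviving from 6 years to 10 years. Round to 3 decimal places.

0.813

The overall survival probability is 0.96508 × 0.96787 × 0.93058 × 0.93538.
= 0.813059.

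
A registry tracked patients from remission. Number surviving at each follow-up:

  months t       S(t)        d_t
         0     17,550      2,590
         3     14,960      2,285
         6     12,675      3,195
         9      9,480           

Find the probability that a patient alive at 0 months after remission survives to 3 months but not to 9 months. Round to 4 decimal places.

This is the probability of reaching 3 but not 9, conditional on being alive at 0: (S(3) − S(9)) / S(0).
= (14,960 − 9,480) / 17,550 = 5,480 / 17,550 = 0.312251.

0.3123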